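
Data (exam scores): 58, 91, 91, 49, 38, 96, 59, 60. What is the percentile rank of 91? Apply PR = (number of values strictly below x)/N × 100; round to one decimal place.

62.5

N = 8.
Strictly below 91: 5. Equal to 91: 2.
PR = 5/8 × 100 = 62.5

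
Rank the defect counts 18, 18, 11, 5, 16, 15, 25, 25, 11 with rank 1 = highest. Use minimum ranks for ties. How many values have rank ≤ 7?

8

Sorted (descending): 25, 25, 18, 18, 16, 15, 11, 11, 5
The 2 values of 25 occupy positions 1–2 → each gets rank 1.
The 2 values of 18 occupy positions 3–4 → each gets rank 3.
The 2 values of 11 occupy positions 7–8 → each gets rank 7.
Ranks ≤ 7: {1, 1, 3, 3, 5, 6, 7, 7} → 8 values.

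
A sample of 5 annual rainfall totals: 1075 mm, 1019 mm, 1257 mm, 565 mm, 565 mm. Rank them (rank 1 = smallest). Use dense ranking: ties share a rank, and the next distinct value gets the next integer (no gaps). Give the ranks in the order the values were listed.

Sorted (ascending): 565, 565, 1019, 1075, 1257
The 2 values of 565 share dense rank 1.
Remaining distinct values take the next consecutive integers.

3, 2, 4, 1, 1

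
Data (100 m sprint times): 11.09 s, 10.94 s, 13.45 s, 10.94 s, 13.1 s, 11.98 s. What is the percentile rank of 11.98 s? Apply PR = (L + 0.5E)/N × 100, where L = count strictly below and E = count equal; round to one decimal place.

58.3

N = 6.
Strictly below 11.98: 3. Equal to 11.98: 1.
PR = (3 + 0.5·1)/6 × 100 = 58.3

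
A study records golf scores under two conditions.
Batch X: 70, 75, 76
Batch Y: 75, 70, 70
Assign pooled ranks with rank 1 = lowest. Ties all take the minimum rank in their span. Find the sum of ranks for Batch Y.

6

Sorted (ascending): 70, 70, 70, 75, 75, 76
The 3 values of 70 occupy positions 1–3 → each gets rank 1.
The 2 values of 75 occupy positions 4–5 → each gets rank 4.
Batch Y values → pooled ranks: 75→4, 70→1, 70→1
Rank sum = 4 + 1 + 1 = 6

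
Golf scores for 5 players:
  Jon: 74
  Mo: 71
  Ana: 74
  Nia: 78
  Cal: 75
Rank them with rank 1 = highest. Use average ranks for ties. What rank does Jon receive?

Sorted (descending): 78, 75, 74, 74, 71
The 2 values of 74 occupy positions 3–4 → average rank (3+4)/2 = 3.5.
Jon has value 74 → rank 3.5.

3.5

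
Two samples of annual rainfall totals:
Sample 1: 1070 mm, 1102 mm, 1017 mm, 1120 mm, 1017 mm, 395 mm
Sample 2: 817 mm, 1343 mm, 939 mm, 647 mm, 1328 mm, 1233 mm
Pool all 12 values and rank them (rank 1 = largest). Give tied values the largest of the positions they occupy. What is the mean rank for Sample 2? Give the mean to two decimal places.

Sorted (descending): 1343, 1328, 1233, 1120, 1102, 1070, 1017, 1017, 939, 817, 647, 395
The 2 values of 1017 occupy positions 7–8 → each gets rank 8.
Sample 2 values → pooled ranks: 817→10, 1343→1, 939→9, 647→11, 1328→2, 1233→3
Mean rank = (10 + 1 + 9 + 11 + 2 + 3) / 6 = 6.00

6.00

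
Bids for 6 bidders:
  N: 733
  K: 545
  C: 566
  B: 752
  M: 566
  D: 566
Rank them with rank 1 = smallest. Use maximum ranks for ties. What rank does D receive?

4

Sorted (ascending): 545, 566, 566, 566, 733, 752
The 3 values of 566 occupy positions 2–4 → each gets rank 4.
D has value 566 → rank 4.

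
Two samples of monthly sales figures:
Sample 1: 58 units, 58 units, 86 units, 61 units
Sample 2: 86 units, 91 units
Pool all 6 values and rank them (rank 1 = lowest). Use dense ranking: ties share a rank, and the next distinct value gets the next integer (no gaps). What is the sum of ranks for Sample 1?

7

Sorted (ascending): 58, 58, 61, 86, 86, 91
The 2 values of 58 share dense rank 1.
The 2 values of 86 share dense rank 3.
Remaining distinct values take the next consecutive integers.
Sample 1 values → pooled ranks: 58→1, 58→1, 86→3, 61→2
Rank sum = 1 + 1 + 3 + 2 = 7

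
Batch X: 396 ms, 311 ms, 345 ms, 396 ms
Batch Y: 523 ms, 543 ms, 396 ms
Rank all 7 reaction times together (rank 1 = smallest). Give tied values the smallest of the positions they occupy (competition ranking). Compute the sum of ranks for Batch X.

Sorted (ascending): 311, 345, 396, 396, 396, 523, 543
The 3 values of 396 occupy positions 3–5 → each gets rank 3.
Batch X values → pooled ranks: 396→3, 311→1, 345→2, 396→3
Rank sum = 3 + 1 + 2 + 3 = 9

9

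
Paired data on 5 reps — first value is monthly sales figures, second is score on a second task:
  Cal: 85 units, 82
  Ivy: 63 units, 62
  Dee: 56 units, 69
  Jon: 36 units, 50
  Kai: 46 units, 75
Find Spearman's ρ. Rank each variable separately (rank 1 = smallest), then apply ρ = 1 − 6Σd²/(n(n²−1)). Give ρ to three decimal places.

Ranks of variable 1: 5, 4, 3, 1, 2
Ranks of variable 2: 5, 2, 3, 1, 4
d = r₁ − r₂: 0, 2, 0, 0, -2
d²: 0, 4, 0, 0, 4; Σd² = 8
ρ = 1 − 6·8/(5·24) = 1 − 48/120 = 0.600

0.600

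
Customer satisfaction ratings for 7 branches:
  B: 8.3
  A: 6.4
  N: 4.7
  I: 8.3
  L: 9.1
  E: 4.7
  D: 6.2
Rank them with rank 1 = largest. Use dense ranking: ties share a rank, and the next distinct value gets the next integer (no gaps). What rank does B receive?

2

Sorted (descending): 9.1, 8.3, 8.3, 6.4, 6.2, 4.7, 4.7
The 2 values of 8.3 share dense rank 2.
The 2 values of 4.7 share dense rank 5.
Remaining distinct values take the next consecutive integers.
B has value 8.3 → rank 2.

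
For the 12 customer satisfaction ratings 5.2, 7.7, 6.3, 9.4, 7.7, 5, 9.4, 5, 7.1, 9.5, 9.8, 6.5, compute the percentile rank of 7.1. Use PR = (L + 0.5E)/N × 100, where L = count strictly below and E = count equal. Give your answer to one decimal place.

N = 12.
Strictly below 7.1: 5. Equal to 7.1: 1.
PR = (5 + 0.5·1)/12 × 100 = 45.8

45.8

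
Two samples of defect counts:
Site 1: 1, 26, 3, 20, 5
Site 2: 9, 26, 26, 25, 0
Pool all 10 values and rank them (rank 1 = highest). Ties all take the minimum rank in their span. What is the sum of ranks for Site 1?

Sorted (descending): 26, 26, 26, 25, 20, 9, 5, 3, 1, 0
The 3 values of 26 occupy positions 1–3 → each gets rank 1.
Site 1 values → pooled ranks: 1→9, 26→1, 3→8, 20→5, 5→7
Rank sum = 9 + 1 + 8 + 5 + 7 = 30

30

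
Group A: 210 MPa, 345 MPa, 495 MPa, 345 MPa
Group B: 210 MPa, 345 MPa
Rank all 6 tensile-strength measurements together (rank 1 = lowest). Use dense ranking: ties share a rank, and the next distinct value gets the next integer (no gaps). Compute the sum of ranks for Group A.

8

Sorted (ascending): 210, 210, 345, 345, 345, 495
The 2 values of 210 share dense rank 1.
The 3 values of 345 share dense rank 2.
Remaining distinct values take the next consecutive integers.
Group A values → pooled ranks: 210→1, 345→2, 495→3, 345→2
Rank sum = 1 + 2 + 3 + 2 = 8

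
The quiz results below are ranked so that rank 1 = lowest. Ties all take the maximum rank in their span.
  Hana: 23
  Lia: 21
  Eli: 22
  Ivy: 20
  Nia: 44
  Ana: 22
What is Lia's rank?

2

Sorted (ascending): 20, 21, 22, 22, 23, 44
The 2 values of 22 occupy positions 3–4 → each gets rank 4.
Lia has value 21 → rank 2.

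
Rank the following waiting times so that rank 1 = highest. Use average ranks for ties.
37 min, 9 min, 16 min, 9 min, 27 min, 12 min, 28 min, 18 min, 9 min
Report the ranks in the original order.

1, 8, 5, 8, 3, 6, 2, 4, 8

Sorted (descending): 37, 28, 27, 18, 16, 12, 9, 9, 9
The 3 values of 9 occupy positions 7–9 → average rank 8.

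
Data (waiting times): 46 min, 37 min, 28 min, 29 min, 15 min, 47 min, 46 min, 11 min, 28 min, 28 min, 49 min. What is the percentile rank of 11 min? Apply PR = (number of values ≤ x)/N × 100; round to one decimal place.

N = 11.
Strictly below 11: 0. Equal to 11: 1.
PR = 1/11 × 100 = 9.1

9.1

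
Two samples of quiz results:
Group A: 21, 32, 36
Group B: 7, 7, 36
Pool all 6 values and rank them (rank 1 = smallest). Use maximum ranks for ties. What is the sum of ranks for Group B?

10

Sorted (ascending): 7, 7, 21, 32, 36, 36
The 2 values of 7 occupy positions 1–2 → each gets rank 2.
The 2 values of 36 occupy positions 5–6 → each gets rank 6.
Group B values → pooled ranks: 7→2, 7→2, 36→6
Rank sum = 2 + 2 + 6 = 10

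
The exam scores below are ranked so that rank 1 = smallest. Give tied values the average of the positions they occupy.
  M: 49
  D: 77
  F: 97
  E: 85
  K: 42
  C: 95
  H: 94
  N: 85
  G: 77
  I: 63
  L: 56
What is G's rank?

5.5

Sorted (ascending): 42, 49, 56, 63, 77, 77, 85, 85, 94, 95, 97
The 2 values of 77 occupy positions 5–6 → average rank (5+6)/2 = 5.5.
The 2 values of 85 occupy positions 7–8 → average rank (7+8)/2 = 7.5.
G has value 77 → rank 5.5.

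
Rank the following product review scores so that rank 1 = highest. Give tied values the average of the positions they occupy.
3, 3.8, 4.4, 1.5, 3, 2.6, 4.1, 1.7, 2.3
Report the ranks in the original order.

Sorted (descending): 4.4, 4.1, 3.8, 3, 3, 2.6, 2.3, 1.7, 1.5
The 2 values of 3 occupy positions 4–5 → average rank (4+5)/2 = 4.5.

4.5, 3, 1, 9, 4.5, 6, 2, 8, 7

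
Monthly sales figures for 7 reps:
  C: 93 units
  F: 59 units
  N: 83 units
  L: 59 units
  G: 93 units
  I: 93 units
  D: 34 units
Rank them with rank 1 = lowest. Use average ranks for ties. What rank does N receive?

4

Sorted (ascending): 34, 59, 59, 83, 93, 93, 93
The 2 values of 59 occupy positions 2–3 → average rank (2+3)/2 = 2.5.
The 3 values of 93 occupy positions 5–7 → average rank 6.
N has value 83 units → rank 4.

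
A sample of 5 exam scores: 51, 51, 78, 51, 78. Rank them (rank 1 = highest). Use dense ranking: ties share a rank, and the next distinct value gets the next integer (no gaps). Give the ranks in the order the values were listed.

2, 2, 1, 2, 1

Sorted (descending): 78, 78, 51, 51, 51
The 2 values of 78 share dense rank 1.
The 3 values of 51 share dense rank 2.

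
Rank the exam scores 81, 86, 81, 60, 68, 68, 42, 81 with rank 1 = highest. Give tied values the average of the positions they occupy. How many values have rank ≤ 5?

4

Sorted (descending): 86, 81, 81, 81, 68, 68, 60, 42
The 3 values of 81 occupy positions 2–4 → average rank 3.
The 2 values of 68 occupy positions 5–6 → average rank (5+6)/2 = 5.5.
Ranks ≤ 5: {1, 3, 3, 3} → 4 values.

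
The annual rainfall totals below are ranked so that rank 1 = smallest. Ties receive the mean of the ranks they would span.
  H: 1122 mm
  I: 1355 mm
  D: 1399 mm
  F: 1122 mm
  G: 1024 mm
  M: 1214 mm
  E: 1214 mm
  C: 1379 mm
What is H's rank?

2.5

Sorted (ascending): 1024, 1122, 1122, 1214, 1214, 1355, 1379, 1399
The 2 values of 1122 occupy positions 2–3 → average rank (2+3)/2 = 2.5.
The 2 values of 1214 occupy positions 4–5 → average rank (4+5)/2 = 4.5.
H has value 1122 mm → rank 2.5.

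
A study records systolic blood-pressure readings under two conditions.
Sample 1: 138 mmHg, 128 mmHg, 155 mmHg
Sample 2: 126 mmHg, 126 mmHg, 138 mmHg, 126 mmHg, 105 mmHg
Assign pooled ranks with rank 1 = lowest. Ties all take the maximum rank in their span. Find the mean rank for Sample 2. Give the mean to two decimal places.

Sorted (ascending): 105, 126, 126, 126, 128, 138, 138, 155
The 3 values of 126 occupy positions 2–4 → each gets rank 4.
The 2 values of 138 occupy positions 6–7 → each gets rank 7.
Sample 2 values → pooled ranks: 126→4, 126→4, 138→7, 126→4, 105→1
Mean rank = (4 + 4 + 7 + 4 + 1) / 5 = 4.00

4.00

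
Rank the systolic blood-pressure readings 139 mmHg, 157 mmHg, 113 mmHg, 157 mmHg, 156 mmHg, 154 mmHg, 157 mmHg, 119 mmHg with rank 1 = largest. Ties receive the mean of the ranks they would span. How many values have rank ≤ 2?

3

Sorted (descending): 157, 157, 157, 156, 154, 139, 119, 113
The 3 values of 157 occupy positions 1–3 → average rank 2.
Ranks ≤ 2: {2, 2, 2} → 3 values.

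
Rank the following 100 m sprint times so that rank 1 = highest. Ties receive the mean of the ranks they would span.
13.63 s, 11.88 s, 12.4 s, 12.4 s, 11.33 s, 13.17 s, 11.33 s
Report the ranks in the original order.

Sorted (descending): 13.63, 13.17, 12.4, 12.4, 11.88, 11.33, 11.33
The 2 values of 12.4 occupy positions 3–4 → average rank (3+4)/2 = 3.5.
The 2 values of 11.33 occupy positions 6–7 → average rank (6+7)/2 = 6.5.

1, 5, 3.5, 3.5, 6.5, 2, 6.5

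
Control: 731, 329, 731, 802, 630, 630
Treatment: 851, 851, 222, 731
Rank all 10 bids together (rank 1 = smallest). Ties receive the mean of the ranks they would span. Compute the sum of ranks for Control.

Sorted (ascending): 222, 329, 630, 630, 731, 731, 731, 802, 851, 851
The 2 values of 630 occupy positions 3–4 → average rank (3+4)/2 = 3.5.
The 3 values of 731 occupy positions 5–7 → average rank 6.
The 2 values of 851 occupy positions 9–10 → average rank (9+10)/2 = 9.5.
Control values → pooled ranks: 731→6, 329→2, 731→6, 802→8, 630→3.5, 630→3.5
Rank sum = 6 + 2 + 6 + 8 + 3.5 + 3.5 = 29

29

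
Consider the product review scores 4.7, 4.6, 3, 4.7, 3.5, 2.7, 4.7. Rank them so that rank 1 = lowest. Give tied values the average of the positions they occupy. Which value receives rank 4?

Sorted (ascending): 2.7, 3, 3.5, 4.6, 4.7, 4.7, 4.7
The 3 values of 4.7 occupy positions 5–7 → average rank 6.
Rank 4 → value 4.6.

4.6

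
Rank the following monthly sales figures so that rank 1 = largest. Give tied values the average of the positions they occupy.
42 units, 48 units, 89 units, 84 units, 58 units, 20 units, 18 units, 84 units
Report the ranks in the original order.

Sorted (descending): 89, 84, 84, 58, 48, 42, 20, 18
The 2 values of 84 occupy positions 2–3 → average rank (2+3)/2 = 2.5.

6, 5, 1, 2.5, 4, 7, 8, 2.5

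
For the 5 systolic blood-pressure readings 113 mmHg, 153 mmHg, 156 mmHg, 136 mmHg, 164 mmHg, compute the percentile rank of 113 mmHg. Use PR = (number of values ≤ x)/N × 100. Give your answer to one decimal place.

N = 5.
Strictly below 113: 0. Equal to 113: 1.
PR = 1/5 × 100 = 20.0

20.0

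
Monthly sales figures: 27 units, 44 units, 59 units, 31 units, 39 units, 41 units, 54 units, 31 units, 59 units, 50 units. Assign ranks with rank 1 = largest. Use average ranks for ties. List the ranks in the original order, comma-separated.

10, 5, 1.5, 8.5, 7, 6, 3, 8.5, 1.5, 4

Sorted (descending): 59, 59, 54, 50, 44, 41, 39, 31, 31, 27
The 2 values of 59 occupy positions 1–2 → average rank (1+2)/2 = 1.5.
The 2 values of 31 occupy positions 8–9 → average rank (8+9)/2 = 8.5.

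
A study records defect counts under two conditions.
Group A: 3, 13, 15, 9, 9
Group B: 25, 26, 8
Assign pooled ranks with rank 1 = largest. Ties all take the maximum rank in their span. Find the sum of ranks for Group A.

Sorted (descending): 26, 25, 15, 13, 9, 9, 8, 3
The 2 values of 9 occupy positions 5–6 → each gets rank 6.
Group A values → pooled ranks: 3→8, 13→4, 15→3, 9→6, 9→6
Rank sum = 8 + 4 + 3 + 6 + 6 = 27

27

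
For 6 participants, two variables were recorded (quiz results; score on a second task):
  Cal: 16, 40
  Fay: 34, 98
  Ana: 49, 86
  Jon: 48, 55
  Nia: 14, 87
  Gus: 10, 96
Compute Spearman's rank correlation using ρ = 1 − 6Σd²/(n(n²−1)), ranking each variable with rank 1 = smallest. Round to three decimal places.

-0.314

Ranks of variable 1: 3, 4, 6, 5, 2, 1
Ranks of variable 2: 1, 6, 3, 2, 4, 5
d = r₁ − r₂: 2, -2, 3, 3, -2, -4
d²: 4, 4, 9, 9, 4, 16; Σd² = 46
ρ = 1 − 6·46/(6·35) = 1 − 276/210 = -0.314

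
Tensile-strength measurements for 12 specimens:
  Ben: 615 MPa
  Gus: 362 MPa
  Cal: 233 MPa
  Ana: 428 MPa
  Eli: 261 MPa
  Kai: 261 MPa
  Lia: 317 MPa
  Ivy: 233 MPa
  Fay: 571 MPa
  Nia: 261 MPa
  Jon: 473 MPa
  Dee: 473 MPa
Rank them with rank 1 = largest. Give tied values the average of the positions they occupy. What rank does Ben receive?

Sorted (descending): 615, 571, 473, 473, 428, 362, 317, 261, 261, 261, 233, 233
The 2 values of 473 occupy positions 3–4 → average rank (3+4)/2 = 3.5.
The 3 values of 261 occupy positions 8–10 → average rank 9.
The 2 values of 233 occupy positions 11–12 → average rank (11+12)/2 = 11.5.
Ben has value 615 MPa → rank 1.

1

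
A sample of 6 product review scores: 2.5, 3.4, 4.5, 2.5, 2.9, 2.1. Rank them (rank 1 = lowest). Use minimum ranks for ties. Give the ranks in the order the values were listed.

Sorted (ascending): 2.1, 2.5, 2.5, 2.9, 3.4, 4.5
The 2 values of 2.5 occupy positions 2–3 → each gets rank 2.

2, 5, 6, 2, 4, 1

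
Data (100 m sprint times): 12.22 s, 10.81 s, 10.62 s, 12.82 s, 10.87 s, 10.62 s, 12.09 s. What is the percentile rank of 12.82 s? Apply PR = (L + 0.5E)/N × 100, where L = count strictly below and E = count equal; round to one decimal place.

N = 7.
Strictly below 12.82: 6. Equal to 12.82: 1.
PR = (6 + 0.5·1)/7 × 100 = 92.9

92.9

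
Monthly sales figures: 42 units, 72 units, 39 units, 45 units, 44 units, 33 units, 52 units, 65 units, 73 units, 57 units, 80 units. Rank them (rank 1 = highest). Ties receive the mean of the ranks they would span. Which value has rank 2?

Sorted (descending): 80, 73, 72, 65, 57, 52, 45, 44, 42, 39, 33
No ties — each value takes its position as its rank.
Rank 2 → value 73.

73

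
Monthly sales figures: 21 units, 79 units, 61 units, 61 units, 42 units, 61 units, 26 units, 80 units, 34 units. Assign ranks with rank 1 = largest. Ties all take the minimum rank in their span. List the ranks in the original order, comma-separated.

9, 2, 3, 3, 6, 3, 8, 1, 7

Sorted (descending): 80, 79, 61, 61, 61, 42, 34, 26, 21
The 3 values of 61 occupy positions 3–5 → each gets rank 3.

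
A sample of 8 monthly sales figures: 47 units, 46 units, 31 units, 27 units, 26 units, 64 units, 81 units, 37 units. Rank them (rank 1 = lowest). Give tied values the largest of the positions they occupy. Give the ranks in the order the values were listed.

Sorted (ascending): 26, 27, 31, 37, 46, 47, 64, 81
No ties — each value takes its position as its rank.

6, 5, 3, 2, 1, 7, 8, 4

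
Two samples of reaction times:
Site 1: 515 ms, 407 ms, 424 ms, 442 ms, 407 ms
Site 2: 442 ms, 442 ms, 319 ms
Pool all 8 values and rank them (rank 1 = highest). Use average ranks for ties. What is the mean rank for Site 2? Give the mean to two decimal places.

Sorted (descending): 515, 442, 442, 442, 424, 407, 407, 319
The 3 values of 442 occupy positions 2–4 → average rank 3.
The 2 values of 407 occupy positions 6–7 → average rank (6+7)/2 = 6.5.
Site 2 values → pooled ranks: 442→3, 442→3, 319→8
Mean rank = (3 + 3 + 8) / 3 = 4.67

4.67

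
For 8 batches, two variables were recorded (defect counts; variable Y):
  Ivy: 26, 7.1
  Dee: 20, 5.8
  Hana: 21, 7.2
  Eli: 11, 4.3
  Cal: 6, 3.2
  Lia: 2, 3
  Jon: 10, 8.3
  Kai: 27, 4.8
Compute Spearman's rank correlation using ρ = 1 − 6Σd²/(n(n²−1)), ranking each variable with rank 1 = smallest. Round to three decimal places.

0.476

Ranks of variable 1: 7, 5, 6, 4, 2, 1, 3, 8
Ranks of variable 2: 6, 5, 7, 3, 2, 1, 8, 4
d = r₁ − r₂: 1, 0, -1, 1, 0, 0, -5, 4
d²: 1, 0, 1, 1, 0, 0, 25, 16; Σd² = 44
ρ = 1 − 6·44/(8·63) = 1 − 264/504 = 0.476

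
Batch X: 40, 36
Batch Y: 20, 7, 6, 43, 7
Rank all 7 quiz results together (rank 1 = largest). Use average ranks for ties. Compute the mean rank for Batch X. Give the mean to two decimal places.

Sorted (descending): 43, 40, 36, 20, 7, 7, 6
The 2 values of 7 occupy positions 5–6 → average rank (5+6)/2 = 5.5.
Batch X values → pooled ranks: 40→2, 36→3
Mean rank = (2 + 3) / 2 = 2.50

2.50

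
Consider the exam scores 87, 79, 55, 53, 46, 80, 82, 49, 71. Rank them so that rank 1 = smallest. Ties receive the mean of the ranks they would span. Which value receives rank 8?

Sorted (ascending): 46, 49, 53, 55, 71, 79, 80, 82, 87
No ties — each value takes its position as its rank.
Rank 8 → value 82.

82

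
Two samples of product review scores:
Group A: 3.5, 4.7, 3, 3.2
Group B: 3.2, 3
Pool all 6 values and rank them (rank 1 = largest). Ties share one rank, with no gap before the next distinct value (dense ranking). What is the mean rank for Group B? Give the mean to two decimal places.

3.50

Sorted (descending): 4.7, 3.5, 3.2, 3.2, 3, 3
The 2 values of 3.2 share dense rank 3.
The 2 values of 3 share dense rank 4.
Remaining distinct values take the next consecutive integers.
Group B values → pooled ranks: 3.2→3, 3→4
Mean rank = (3 + 4) / 2 = 3.50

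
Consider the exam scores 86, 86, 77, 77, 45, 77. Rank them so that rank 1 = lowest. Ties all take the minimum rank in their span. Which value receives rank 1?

45

Sorted (ascending): 45, 77, 77, 77, 86, 86
The 3 values of 77 occupy positions 2–4 → each gets rank 2.
The 2 values of 86 occupy positions 5–6 → each gets rank 5.
Rank 1 → value 45.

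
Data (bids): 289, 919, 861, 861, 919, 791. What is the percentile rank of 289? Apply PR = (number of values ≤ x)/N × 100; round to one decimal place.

16.7

N = 6.
Strictly below 289: 0. Equal to 289: 1.
PR = 1/6 × 100 = 16.7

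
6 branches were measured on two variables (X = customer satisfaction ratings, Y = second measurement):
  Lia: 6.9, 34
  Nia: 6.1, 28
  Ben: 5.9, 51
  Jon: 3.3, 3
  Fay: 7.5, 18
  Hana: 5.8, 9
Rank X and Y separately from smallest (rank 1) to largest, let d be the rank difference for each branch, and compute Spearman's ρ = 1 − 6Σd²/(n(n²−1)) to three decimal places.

Ranks of variable 1: 5, 4, 3, 1, 6, 2
Ranks of variable 2: 5, 4, 6, 1, 3, 2
d = r₁ − r₂: 0, 0, -3, 0, 3, 0
d²: 0, 0, 9, 0, 9, 0; Σd² = 18
ρ = 1 − 6·18/(6·35) = 1 − 108/210 = 0.486

0.486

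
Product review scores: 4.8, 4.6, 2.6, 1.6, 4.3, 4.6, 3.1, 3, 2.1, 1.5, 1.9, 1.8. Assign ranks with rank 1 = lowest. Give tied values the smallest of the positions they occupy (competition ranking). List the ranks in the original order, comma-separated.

12, 10, 6, 2, 9, 10, 8, 7, 5, 1, 4, 3

Sorted (ascending): 1.5, 1.6, 1.8, 1.9, 2.1, 2.6, 3, 3.1, 4.3, 4.6, 4.6, 4.8
The 2 values of 4.6 occupy positions 10–11 → each gets rank 10.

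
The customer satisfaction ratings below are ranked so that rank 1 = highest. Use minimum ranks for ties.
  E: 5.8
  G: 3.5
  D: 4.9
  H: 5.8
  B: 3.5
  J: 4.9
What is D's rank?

Sorted (descending): 5.8, 5.8, 4.9, 4.9, 3.5, 3.5
The 2 values of 5.8 occupy positions 1–2 → each gets rank 1.
The 2 values of 4.9 occupy positions 3–4 → each gets rank 3.
The 2 values of 3.5 occupy positions 5–6 → each gets rank 5.
D has value 4.9 → rank 3.

3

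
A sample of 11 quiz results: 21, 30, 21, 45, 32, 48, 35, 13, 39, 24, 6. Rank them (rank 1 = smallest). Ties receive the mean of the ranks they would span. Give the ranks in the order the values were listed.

Sorted (ascending): 6, 13, 21, 21, 24, 30, 32, 35, 39, 45, 48
The 2 values of 21 occupy positions 3–4 → average rank (3+4)/2 = 3.5.

3.5, 6, 3.5, 10, 7, 11, 8, 2, 9, 5, 1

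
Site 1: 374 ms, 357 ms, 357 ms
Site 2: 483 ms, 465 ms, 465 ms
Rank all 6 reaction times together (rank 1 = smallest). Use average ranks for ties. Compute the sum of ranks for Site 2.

Sorted (ascending): 357, 357, 374, 465, 465, 483
The 2 values of 357 occupy positions 1–2 → average rank (1+2)/2 = 1.5.
The 2 values of 465 occupy positions 4–5 → average rank (4+5)/2 = 4.5.
Site 2 values → pooled ranks: 483→6, 465→4.5, 465→4.5
Rank sum = 6 + 4.5 + 4.5 = 15

15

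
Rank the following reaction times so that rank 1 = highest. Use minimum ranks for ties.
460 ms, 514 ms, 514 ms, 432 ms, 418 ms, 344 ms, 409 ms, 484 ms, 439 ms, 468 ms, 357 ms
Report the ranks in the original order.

Sorted (descending): 514, 514, 484, 468, 460, 439, 432, 418, 409, 357, 344
The 2 values of 514 occupy positions 1–2 → each gets rank 1.

5, 1, 1, 7, 8, 11, 9, 3, 6, 4, 10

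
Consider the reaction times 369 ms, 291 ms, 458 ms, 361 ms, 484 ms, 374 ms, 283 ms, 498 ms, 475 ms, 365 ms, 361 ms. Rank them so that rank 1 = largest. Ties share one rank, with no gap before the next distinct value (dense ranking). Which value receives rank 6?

Sorted (descending): 498, 484, 475, 458, 374, 369, 365, 361, 361, 291, 283
The 2 values of 361 share dense rank 8.
Remaining distinct values take the next consecutive integers.
Rank 6 → value 369.

369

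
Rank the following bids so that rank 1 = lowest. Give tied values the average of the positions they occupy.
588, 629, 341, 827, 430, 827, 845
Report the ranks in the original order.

3, 4, 1, 5.5, 2, 5.5, 7

Sorted (ascending): 341, 430, 588, 629, 827, 827, 845
The 2 values of 827 occupy positions 5–6 → average rank (5+6)/2 = 5.5.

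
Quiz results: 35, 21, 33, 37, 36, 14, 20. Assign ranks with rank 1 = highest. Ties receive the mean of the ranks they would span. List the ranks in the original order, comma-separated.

3, 5, 4, 1, 2, 7, 6

Sorted (descending): 37, 36, 35, 33, 21, 20, 14
No ties — each value takes its position as its rank.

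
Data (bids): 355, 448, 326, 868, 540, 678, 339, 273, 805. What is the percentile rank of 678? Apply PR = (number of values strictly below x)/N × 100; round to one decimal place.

66.7

N = 9.
Strictly below 678: 6. Equal to 678: 1.
PR = 6/9 × 100 = 66.7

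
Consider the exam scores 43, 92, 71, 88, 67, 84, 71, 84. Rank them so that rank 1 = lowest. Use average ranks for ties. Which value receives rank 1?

Sorted (ascending): 43, 67, 71, 71, 84, 84, 88, 92
The 2 values of 71 occupy positions 3–4 → average rank (3+4)/2 = 3.5.
The 2 values of 84 occupy positions 5–6 → average rank (5+6)/2 = 5.5.
Rank 1 → value 43.

43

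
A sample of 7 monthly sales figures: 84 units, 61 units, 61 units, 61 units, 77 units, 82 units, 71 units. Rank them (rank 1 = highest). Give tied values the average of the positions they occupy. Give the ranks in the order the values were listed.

Sorted (descending): 84, 82, 77, 71, 61, 61, 61
The 3 values of 61 occupy positions 5–7 → average rank 6.

1, 6, 6, 6, 3, 2, 4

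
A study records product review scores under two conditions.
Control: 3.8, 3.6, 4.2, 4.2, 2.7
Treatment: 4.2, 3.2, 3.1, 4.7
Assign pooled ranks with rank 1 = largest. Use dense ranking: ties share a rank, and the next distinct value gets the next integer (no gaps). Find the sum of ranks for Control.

18

Sorted (descending): 4.7, 4.2, 4.2, 4.2, 3.8, 3.6, 3.2, 3.1, 2.7
The 3 values of 4.2 share dense rank 2.
Remaining distinct values take the next consecutive integers.
Control values → pooled ranks: 3.8→3, 3.6→4, 4.2→2, 4.2→2, 2.7→7
Rank sum = 3 + 4 + 2 + 2 + 7 = 18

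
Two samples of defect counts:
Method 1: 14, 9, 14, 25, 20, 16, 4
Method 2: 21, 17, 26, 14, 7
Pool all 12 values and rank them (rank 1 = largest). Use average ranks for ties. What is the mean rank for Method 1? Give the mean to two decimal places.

7.14

Sorted (descending): 26, 25, 21, 20, 17, 16, 14, 14, 14, 9, 7, 4
The 3 values of 14 occupy positions 7–9 → average rank 8.
Method 1 values → pooled ranks: 14→8, 9→10, 14→8, 25→2, 20→4, 16→6, 4→12
Mean rank = (8 + 10 + 8 + 2 + 4 + 6 + 12) / 7 = 7.14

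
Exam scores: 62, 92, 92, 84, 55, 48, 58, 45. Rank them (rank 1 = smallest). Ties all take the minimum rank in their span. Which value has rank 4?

Sorted (ascending): 45, 48, 55, 58, 62, 84, 92, 92
The 2 values of 92 occupy positions 7–8 → each gets rank 7.
Rank 4 → value 58.

58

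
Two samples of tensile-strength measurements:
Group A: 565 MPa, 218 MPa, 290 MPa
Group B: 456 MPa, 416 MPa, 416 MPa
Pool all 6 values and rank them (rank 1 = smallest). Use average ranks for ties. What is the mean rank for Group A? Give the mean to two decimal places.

3.00

Sorted (ascending): 218, 290, 416, 416, 456, 565
The 2 values of 416 occupy positions 3–4 → average rank (3+4)/2 = 3.5.
Group A values → pooled ranks: 565→6, 218→1, 290→2
Mean rank = (6 + 1 + 2) / 3 = 3.00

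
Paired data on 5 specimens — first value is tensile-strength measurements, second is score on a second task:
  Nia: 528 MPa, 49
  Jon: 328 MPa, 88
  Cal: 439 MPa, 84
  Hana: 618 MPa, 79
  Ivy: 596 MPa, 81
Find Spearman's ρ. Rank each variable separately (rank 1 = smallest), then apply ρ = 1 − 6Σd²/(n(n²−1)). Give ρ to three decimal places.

-0.700

Ranks of variable 1: 3, 1, 2, 5, 4
Ranks of variable 2: 1, 5, 4, 2, 3
d = r₁ − r₂: 2, -4, -2, 3, 1
d²: 4, 16, 4, 9, 1; Σd² = 34
ρ = 1 − 6·34/(5·24) = 1 − 204/120 = -0.700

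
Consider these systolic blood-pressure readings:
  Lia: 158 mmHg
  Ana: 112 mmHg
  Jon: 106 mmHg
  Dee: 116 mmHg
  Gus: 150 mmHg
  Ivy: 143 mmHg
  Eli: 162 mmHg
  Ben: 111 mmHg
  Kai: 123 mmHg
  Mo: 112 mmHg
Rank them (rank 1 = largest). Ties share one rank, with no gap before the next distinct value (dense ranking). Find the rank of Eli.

1

Sorted (descending): 162, 158, 150, 143, 123, 116, 112, 112, 111, 106
The 2 values of 112 share dense rank 7.
Remaining distinct values take the next consecutive integers.
Eli has value 162 mmHg → rank 1.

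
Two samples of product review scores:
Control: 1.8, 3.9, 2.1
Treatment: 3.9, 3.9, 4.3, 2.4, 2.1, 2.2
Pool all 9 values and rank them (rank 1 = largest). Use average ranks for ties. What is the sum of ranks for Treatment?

25.5

Sorted (descending): 4.3, 3.9, 3.9, 3.9, 2.4, 2.2, 2.1, 2.1, 1.8
The 3 values of 3.9 occupy positions 2–4 → average rank 3.
The 2 values of 2.1 occupy positions 7–8 → average rank (7+8)/2 = 7.5.
Treatment values → pooled ranks: 3.9→3, 3.9→3, 4.3→1, 2.4→5, 2.1→7.5, 2.2→6
Rank sum = 3 + 3 + 1 + 5 + 7.5 + 6 = 25.5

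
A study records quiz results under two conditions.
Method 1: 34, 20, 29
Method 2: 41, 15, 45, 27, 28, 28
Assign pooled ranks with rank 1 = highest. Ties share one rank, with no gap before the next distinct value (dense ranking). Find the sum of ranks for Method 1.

14

Sorted (descending): 45, 41, 34, 29, 28, 28, 27, 20, 15
The 2 values of 28 share dense rank 5.
Remaining distinct values take the next consecutive integers.
Method 1 values → pooled ranks: 34→3, 20→7, 29→4
Rank sum = 3 + 7 + 4 = 14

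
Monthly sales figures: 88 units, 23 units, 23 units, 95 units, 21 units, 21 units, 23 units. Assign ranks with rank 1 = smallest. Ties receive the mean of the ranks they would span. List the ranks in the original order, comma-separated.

6, 4, 4, 7, 1.5, 1.5, 4

Sorted (ascending): 21, 21, 23, 23, 23, 88, 95
The 2 values of 21 occupy positions 1–2 → average rank (1+2)/2 = 1.5.
The 3 values of 23 occupy positions 3–5 → average rank 4.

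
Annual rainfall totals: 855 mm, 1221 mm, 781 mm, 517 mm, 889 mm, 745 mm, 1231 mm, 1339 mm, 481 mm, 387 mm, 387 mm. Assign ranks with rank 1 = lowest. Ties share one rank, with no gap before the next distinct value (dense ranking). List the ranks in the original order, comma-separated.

Sorted (ascending): 387, 387, 481, 517, 745, 781, 855, 889, 1221, 1231, 1339
The 2 values of 387 share dense rank 1.
Remaining distinct values take the next consecutive integers.

6, 8, 5, 3, 7, 4, 9, 10, 2, 1, 1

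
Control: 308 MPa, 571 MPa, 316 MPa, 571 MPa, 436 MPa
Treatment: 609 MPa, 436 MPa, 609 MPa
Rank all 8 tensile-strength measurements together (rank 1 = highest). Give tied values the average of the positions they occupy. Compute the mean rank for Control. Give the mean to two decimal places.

5.50

Sorted (descending): 609, 609, 571, 571, 436, 436, 316, 308
The 2 values of 609 occupy positions 1–2 → average rank (1+2)/2 = 1.5.
The 2 values of 571 occupy positions 3–4 → average rank (3+4)/2 = 3.5.
The 2 values of 436 occupy positions 5–6 → average rank (5+6)/2 = 5.5.
Control values → pooled ranks: 308→8, 571→3.5, 316→7, 571→3.5, 436→5.5
Mean rank = (8 + 3.5 + 7 + 3.5 + 5.5) / 5 = 5.50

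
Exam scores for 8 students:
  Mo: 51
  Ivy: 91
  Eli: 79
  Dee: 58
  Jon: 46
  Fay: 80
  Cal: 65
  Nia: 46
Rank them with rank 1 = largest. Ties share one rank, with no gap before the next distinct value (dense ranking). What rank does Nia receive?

7

Sorted (descending): 91, 80, 79, 65, 58, 51, 46, 46
The 2 values of 46 share dense rank 7.
Remaining distinct values take the next consecutive integers.
Nia has value 46 → rank 7.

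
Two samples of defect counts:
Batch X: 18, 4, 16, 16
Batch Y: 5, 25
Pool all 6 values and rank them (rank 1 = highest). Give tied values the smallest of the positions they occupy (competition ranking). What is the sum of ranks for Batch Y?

6

Sorted (descending): 25, 18, 16, 16, 5, 4
The 2 values of 16 occupy positions 3–4 → each gets rank 3.
Batch Y values → pooled ranks: 5→5, 25→1
Rank sum = 5 + 1 = 6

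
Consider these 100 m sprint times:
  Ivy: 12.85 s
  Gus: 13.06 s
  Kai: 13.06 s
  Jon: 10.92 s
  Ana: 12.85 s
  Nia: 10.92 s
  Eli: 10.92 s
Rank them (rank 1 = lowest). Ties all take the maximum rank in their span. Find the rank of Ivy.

Sorted (ascending): 10.92, 10.92, 10.92, 12.85, 12.85, 13.06, 13.06
The 3 values of 10.92 occupy positions 1–3 → each gets rank 3.
The 2 values of 12.85 occupy positions 4–5 → each gets rank 5.
The 2 values of 13.06 occupy positions 6–7 → each gets rank 7.
Ivy has value 12.85 s → rank 5.

5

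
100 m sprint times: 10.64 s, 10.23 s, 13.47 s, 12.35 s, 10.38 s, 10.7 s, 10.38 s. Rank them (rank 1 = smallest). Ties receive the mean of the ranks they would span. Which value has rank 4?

Sorted (ascending): 10.23, 10.38, 10.38, 10.64, 10.7, 12.35, 13.47
The 2 values of 10.38 occupy positions 2–3 → average rank (2+3)/2 = 2.5.
Rank 4 → value 10.64.

10.64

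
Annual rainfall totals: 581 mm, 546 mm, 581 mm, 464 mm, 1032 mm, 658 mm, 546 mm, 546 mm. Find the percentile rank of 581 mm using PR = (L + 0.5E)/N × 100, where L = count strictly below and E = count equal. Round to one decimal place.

62.5

N = 8.
Strictly below 581: 4. Equal to 581: 2.
PR = (4 + 0.5·2)/8 × 100 = 62.5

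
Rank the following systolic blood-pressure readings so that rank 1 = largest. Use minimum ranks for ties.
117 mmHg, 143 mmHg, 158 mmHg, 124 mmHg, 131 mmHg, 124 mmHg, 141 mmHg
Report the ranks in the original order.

7, 2, 1, 5, 4, 5, 3

Sorted (descending): 158, 143, 141, 131, 124, 124, 117
The 2 values of 124 occupy positions 5–6 → each gets rank 5.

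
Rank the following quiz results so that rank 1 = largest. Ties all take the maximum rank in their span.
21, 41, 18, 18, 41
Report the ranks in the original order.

Sorted (descending): 41, 41, 21, 18, 18
The 2 values of 41 occupy positions 1–2 → each gets rank 2.
The 2 values of 18 occupy positions 4–5 → each gets rank 5.

3, 2, 5, 5, 2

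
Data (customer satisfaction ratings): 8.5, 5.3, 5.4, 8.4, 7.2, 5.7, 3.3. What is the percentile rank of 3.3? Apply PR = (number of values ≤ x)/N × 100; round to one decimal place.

N = 7.
Strictly below 3.3: 0. Equal to 3.3: 1.
PR = 1/7 × 100 = 14.3

14.3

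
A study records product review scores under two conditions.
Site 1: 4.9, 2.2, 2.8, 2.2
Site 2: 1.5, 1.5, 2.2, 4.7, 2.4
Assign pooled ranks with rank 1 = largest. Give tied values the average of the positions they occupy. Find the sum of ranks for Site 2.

Sorted (descending): 4.9, 4.7, 2.8, 2.4, 2.2, 2.2, 2.2, 1.5, 1.5
The 3 values of 2.2 occupy positions 5–7 → average rank 6.
The 2 values of 1.5 occupy positions 8–9 → average rank (8+9)/2 = 8.5.
Site 2 values → pooled ranks: 1.5→8.5, 1.5→8.5, 2.2→6, 4.7→2, 2.4→4
Rank sum = 8.5 + 8.5 + 6 + 2 + 4 = 29

29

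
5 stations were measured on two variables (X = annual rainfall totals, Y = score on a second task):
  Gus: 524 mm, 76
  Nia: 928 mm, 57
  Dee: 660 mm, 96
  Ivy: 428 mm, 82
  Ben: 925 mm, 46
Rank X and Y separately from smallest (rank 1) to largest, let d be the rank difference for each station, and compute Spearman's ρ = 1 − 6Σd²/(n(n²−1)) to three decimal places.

-0.600

Ranks of variable 1: 2, 5, 3, 1, 4
Ranks of variable 2: 3, 2, 5, 4, 1
d = r₁ − r₂: -1, 3, -2, -3, 3
d²: 1, 9, 4, 9, 9; Σd² = 32
ρ = 1 − 6·32/(5·24) = 1 − 192/120 = -0.600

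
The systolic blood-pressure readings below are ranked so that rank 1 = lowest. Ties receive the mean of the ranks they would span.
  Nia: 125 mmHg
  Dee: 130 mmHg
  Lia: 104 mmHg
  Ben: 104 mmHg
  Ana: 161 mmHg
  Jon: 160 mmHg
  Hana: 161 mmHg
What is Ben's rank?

Sorted (ascending): 104, 104, 125, 130, 160, 161, 161
The 2 values of 104 occupy positions 1–2 → average rank (1+2)/2 = 1.5.
The 2 values of 161 occupy positions 6–7 → average rank (6+7)/2 = 6.5.
Ben has value 104 mmHg → rank 1.5.

1.5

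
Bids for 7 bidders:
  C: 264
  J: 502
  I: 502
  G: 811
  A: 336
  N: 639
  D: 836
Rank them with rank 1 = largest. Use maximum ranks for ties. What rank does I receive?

Sorted (descending): 836, 811, 639, 502, 502, 336, 264
The 2 values of 502 occupy positions 4–5 → each gets rank 5.
I has value 502 → rank 5.

5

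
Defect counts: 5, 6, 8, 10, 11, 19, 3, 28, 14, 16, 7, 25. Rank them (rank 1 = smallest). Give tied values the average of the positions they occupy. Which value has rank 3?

Sorted (ascending): 3, 5, 6, 7, 8, 10, 11, 14, 16, 19, 25, 28
No ties — each value takes its position as its rank.
Rank 3 → value 6.

6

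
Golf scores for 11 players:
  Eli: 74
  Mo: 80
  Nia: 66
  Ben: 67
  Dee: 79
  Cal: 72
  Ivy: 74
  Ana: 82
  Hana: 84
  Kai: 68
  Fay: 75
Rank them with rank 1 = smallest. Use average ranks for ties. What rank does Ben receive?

2

Sorted (ascending): 66, 67, 68, 72, 74, 74, 75, 79, 80, 82, 84
The 2 values of 74 occupy positions 5–6 → average rank (5+6)/2 = 5.5.
Ben has value 67 → rank 2.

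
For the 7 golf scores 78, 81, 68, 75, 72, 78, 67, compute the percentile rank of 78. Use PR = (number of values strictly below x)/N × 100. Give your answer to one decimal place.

57.1

N = 7.
Strictly below 78: 4. Equal to 78: 2.
PR = 4/7 × 100 = 57.1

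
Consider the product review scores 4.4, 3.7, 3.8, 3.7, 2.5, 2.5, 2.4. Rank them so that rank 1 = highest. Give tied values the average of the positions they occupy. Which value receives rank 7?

2.4

Sorted (descending): 4.4, 3.8, 3.7, 3.7, 2.5, 2.5, 2.4
The 2 values of 3.7 occupy positions 3–4 → average rank (3+4)/2 = 3.5.
The 2 values of 2.5 occupy positions 5–6 → average rank (5+6)/2 = 5.5.
Rank 7 → value 2.4.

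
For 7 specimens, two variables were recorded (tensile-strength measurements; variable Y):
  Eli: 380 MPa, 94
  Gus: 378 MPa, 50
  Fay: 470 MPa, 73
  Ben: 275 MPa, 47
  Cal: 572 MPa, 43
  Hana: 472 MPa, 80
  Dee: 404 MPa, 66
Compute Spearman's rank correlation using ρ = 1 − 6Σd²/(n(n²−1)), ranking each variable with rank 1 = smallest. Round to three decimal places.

Ranks of variable 1: 3, 2, 5, 1, 7, 6, 4
Ranks of variable 2: 7, 3, 5, 2, 1, 6, 4
d = r₁ − r₂: -4, -1, 0, -1, 6, 0, 0
d²: 16, 1, 0, 1, 36, 0, 0; Σd² = 54
ρ = 1 − 6·54/(7·48) = 1 − 324/336 = 0.036

0.036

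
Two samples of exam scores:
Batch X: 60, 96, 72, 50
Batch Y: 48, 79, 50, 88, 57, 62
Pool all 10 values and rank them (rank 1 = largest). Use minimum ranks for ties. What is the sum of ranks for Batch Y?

Sorted (descending): 96, 88, 79, 72, 62, 60, 57, 50, 50, 48
The 2 values of 50 occupy positions 8–9 → each gets rank 8.
Batch Y values → pooled ranks: 48→10, 79→3, 50→8, 88→2, 57→7, 62→5
Rank sum = 10 + 3 + 8 + 2 + 7 + 5 = 35

35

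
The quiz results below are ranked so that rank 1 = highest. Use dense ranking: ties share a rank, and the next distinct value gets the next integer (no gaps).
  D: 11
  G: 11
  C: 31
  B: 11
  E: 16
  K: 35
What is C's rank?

2

Sorted (descending): 35, 31, 16, 11, 11, 11
The 3 values of 11 share dense rank 4.
Remaining distinct values take the next consecutive integers.
C has value 31 → rank 2.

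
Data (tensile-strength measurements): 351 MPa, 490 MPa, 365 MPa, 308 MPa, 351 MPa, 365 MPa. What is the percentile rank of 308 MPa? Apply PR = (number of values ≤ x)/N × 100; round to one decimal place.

16.7

N = 6.
Strictly below 308: 0. Equal to 308: 1.
PR = 1/6 × 100 = 16.7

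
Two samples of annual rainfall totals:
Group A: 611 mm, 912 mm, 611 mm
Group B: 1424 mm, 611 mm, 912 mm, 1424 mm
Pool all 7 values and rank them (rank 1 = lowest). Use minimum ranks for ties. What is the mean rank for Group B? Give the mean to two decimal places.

4.25

Sorted (ascending): 611, 611, 611, 912, 912, 1424, 1424
The 3 values of 611 occupy positions 1–3 → each gets rank 1.
The 2 values of 912 occupy positions 4–5 → each gets rank 4.
The 2 values of 1424 occupy positions 6–7 → each gets rank 6.
Group B values → pooled ranks: 1424→6, 611→1, 912→4, 1424→6
Mean rank = (6 + 1 + 4 + 6) / 4 = 4.25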